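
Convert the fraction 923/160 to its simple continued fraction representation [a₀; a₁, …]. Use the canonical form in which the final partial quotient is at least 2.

[5; 1, 3, 3, 12]

Repeatedly divide and take the remainder:
923 = 5·160 + 123, so a_0 = 5
160 = 1·123 + 37, so a_1 = 1
123 = 3·37 + 12, so a_2 = 3
37 = 3·12 + 1, so a_3 = 3
12 = 12·1 + 0, so a_4 = 12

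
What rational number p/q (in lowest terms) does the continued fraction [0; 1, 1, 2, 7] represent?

Work from the innermost term outward:
Start with 7.
2 + 1/(7/1) = 2 + 1/7 = 15/7
1 + 1/(15/7) = 1 + 7/15 = 22/15
1 + 1/(22/15) = 1 + 15/22 = 37/22
0 + 1/(37/22) = 0 + 22/37 = 22/37

22/37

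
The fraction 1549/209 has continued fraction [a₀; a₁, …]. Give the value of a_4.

12

⌊1549/209⌋ = 7, remainder 86
⌊209/86⌋ = 2, remainder 37
⌊86/37⌋ = 2, remainder 12
⌊37/12⌋ = 3, remainder 1
⌊12/1⌋ = 12, remainder 0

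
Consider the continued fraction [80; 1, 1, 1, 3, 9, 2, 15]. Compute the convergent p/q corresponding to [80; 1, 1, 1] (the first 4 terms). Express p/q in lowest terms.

Start with 1.
1 + 1/(1/1) = 1 + 1/1 = 2/1
1 + 1/(2/1) = 1 + 1/2 = 3/2
80 + 1/(3/2) = 80 + 2/3 = 242/3

242/3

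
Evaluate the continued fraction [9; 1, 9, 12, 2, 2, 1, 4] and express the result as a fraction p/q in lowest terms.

a_0 = 9: 9/1
a_1 = 1: 10/1
a_2 = 9: 99/10
a_3 = 12: 1198/121
a_4 = 2: 2495/252
a_5 = 2: 6188/625
a_6 = 1: 8683/877
a_7 = 4: 40920/4133

40920/4133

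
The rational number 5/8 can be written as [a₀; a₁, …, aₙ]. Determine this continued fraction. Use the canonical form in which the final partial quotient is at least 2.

⌊5/8⌋ = 0, remainder 5
⌊8/5⌋ = 1, remainder 3
⌊5/3⌋ = 1, remainder 2
⌊3/2⌋ = 1, remainder 1
⌊2/1⌋ = 2, remainder 0

[0; 1, 1, 1, 2]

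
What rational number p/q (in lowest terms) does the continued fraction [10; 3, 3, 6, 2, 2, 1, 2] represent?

Collapse the nested fraction from the inside out:
Start with 2.
1 + 1/(2/1) = 1 + 1/2 = 3/2
2 + 1/(3/2) = 2 + 2/3 = 8/3
2 + 1/(8/3) = 2 + 3/8 = 19/8
6 + 1/(19/8) = 6 + 8/19 = 122/19
3 + 1/(122/19) = 3 + 19/122 = 385/122
3 + 1/(385/122) = 3 + 122/385 = 1277/385
10 + 1/(1277/385) = 10 + 385/1277 = 13155/1277

13155/1277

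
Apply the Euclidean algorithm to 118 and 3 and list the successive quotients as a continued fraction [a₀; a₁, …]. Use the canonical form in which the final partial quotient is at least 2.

118 = 39·3 + 1, so a_0 = 39
3 = 3·1 + 0, so a_1 = 3

[39; 3]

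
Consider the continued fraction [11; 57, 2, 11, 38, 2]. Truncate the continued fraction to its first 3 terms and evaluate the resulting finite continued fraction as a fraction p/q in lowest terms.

a_0 = 11: 11/1
a_1 = 57: 628/57
a_2 = 2: 1267/115

1267/115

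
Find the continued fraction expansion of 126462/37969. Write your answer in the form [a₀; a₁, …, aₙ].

126462 = 3·37969 + 12555, so a_0 = 3
37969 = 3·12555 + 304, so a_1 = 3
12555 = 41·304 + 91, so a_2 = 41
304 = 3·91 + 31, so a_3 = 3
91 = 2·31 + 29, so a_4 = 2
31 = 1·29 + 2, so a_5 = 1
29 = 14·2 + 1, so a_6 = 14
2 = 2·1 + 0, so a_7 = 2

[3; 3, 41, 3, 2, 1, 14, 2]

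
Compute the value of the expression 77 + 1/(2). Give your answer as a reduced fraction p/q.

155/2

a_0 = 77: 77/1
a_1 = 2: 155/2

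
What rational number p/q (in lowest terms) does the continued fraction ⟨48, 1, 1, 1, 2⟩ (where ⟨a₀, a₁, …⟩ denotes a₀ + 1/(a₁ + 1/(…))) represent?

389/8

a_0 = 48: 48/1
a_1 = 1: 49/1
a_2 = 1: 97/2
a_3 = 1: 146/3
a_4 = 2: 389/8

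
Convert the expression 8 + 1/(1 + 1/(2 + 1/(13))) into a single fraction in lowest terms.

347/40

Start with 13.
2 + 1/(13/1) = 2 + 1/13 = 27/13
1 + 1/(27/13) = 1 + 13/27 = 40/27
8 + 1/(40/27) = 8 + 27/40 = 347/40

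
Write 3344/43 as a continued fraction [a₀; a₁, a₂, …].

[77; 1, 3, 3, 3]

Run the Euclidean algorithm, recording each quotient:
⌊3344/43⌋ = 77, remainder 33
⌊43/33⌋ = 1, remainder 10
⌊33/10⌋ = 3, remainder 3
⌊10/3⌋ = 3, remainder 1
⌊3/1⌋ = 3, remainder 0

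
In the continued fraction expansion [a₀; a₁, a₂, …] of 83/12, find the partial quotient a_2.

11

83 = 6·12 + 11, so a_0 = 6
12 = 1·11 + 1, so a_1 = 1
11 = 11·1 + 0, so a_2 = 11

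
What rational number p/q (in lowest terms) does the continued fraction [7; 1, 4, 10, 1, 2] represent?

1272/163

Start with 2.
1 + 1/(2/1) = 1 + 1/2 = 3/2
10 + 1/(3/2) = 10 + 2/3 = 32/3
4 + 1/(32/3) = 4 + 3/32 = 131/32
1 + 1/(131/32) = 1 + 32/131 = 163/131
7 + 1/(163/131) = 7 + 131/163 = 1272/163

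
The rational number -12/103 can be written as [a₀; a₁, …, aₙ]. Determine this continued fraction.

[-1; 1, 7, 1, 1, 2, 2]

Apply division with remainder until the remainder is 0:
-12 = -1·103 + 91, so a_0 = -1
103 = 1·91 + 12, so a_1 = 1
91 = 7·12 + 7, so a_2 = 7
12 = 1·7 + 5, so a_3 = 1
7 = 1·5 + 2, so a_4 = 1
5 = 2·2 + 1, so a_5 = 2
2 = 2·1 + 0, so a_6 = 2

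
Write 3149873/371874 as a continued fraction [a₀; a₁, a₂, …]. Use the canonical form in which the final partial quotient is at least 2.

⌊3149873/371874⌋ = 8, remainder 174881
⌊371874/174881⌋ = 2, remainder 22112
⌊174881/22112⌋ = 7, remainder 20097
⌊22112/20097⌋ = 1, remainder 2015
⌊20097/2015⌋ = 9, remainder 1962
⌊2015/1962⌋ = 1, remainder 53
⌊1962/53⌋ = 37, remainder 1
⌊53/1⌋ = 53, remainder 0

[8; 2, 7, 1, 9, 1, 37, 53]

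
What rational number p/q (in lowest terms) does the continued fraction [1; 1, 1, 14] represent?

Start with 14.
1 + 1/(14/1) = 1 + 1/14 = 15/14
1 + 1/(15/14) = 1 + 14/15 = 29/15
1 + 1/(29/15) = 1 + 15/29 = 44/29

44/29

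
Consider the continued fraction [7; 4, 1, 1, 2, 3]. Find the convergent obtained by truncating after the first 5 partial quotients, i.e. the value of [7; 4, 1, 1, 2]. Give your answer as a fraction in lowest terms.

166/23

Start with 2.
1 + 1/(2/1) = 1 + 1/2 = 3/2
1 + 1/(3/2) = 1 + 2/3 = 5/3
4 + 1/(5/3) = 4 + 3/5 = 23/5
7 + 1/(23/5) = 7 + 5/23 = 166/23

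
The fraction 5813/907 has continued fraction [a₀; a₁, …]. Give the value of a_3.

4

Run the Euclidean algorithm, recording each quotient:
5813 ÷ 907 → quotient 6, remainder 371
907 ÷ 371 → quotient 2, remainder 165
371 ÷ 165 → quotient 2, remainder 41
165 ÷ 41 → quotient 4, remainder 1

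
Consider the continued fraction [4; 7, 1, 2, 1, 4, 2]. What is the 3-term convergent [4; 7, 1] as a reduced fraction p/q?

33/8

Start with 1.
7 + 1/(1/1) = 7 + 1/1 = 8/1
4 + 1/(8/1) = 4 + 1/8 = 33/8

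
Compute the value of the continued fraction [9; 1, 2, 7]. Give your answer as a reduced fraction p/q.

Starting at the tail and folding back:
Start with 7.
2 + 1/(7/1) = 2 + 1/7 = 15/7
1 + 1/(15/7) = 1 + 7/15 = 22/15
9 + 1/(22/15) = 9 + 15/22 = 213/22

213/22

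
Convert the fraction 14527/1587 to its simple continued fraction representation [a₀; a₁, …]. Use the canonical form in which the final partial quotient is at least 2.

[9; 6, 1, 1, 60, 2]

14527 = 9·1587 + 244, so a_0 = 9
1587 = 6·244 + 123, so a_1 = 6
244 = 1·123 + 121, so a_2 = 1
123 = 1·121 + 2, so a_3 = 1
121 = 60·2 + 1, so a_4 = 60
2 = 2·1 + 0, so a_5 = 2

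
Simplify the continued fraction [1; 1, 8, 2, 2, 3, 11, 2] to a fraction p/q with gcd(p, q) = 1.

Build up convergents one term at a time:
a_0 = 1: 1/1
a_1 = 1: 2/1
a_2 = 8: 17/9
a_3 = 2: 36/19
a_4 = 2: 89/47
a_5 = 3: 303/160
a_6 = 11: 3422/1807
a_7 = 2: 7147/3774

7147/3774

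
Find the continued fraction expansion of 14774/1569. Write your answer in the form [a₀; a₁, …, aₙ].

14774 = 9·1569 + 653, so a_0 = 9
1569 = 2·653 + 263, so a_1 = 2
653 = 2·263 + 127, so a_2 = 2
263 = 2·127 + 9, so a_3 = 2
127 = 14·9 + 1, so a_4 = 14
9 = 9·1 + 0, so a_5 = 9

[9; 2, 2, 2, 14, 9]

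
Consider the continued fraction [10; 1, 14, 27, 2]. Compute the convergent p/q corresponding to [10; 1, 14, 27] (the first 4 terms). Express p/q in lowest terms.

Start with 27.
14 + 1/(27/1) = 14 + 1/27 = 379/27
1 + 1/(379/27) = 1 + 27/379 = 406/379
10 + 1/(406/379) = 10 + 379/406 = 4439/406

4439/406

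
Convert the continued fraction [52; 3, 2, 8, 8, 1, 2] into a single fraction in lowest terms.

Use the convergent recurrence hₖ = aₖ·hₖ₋₁ + hₖ₋₂ (and likewise for the denominators kₖ):
a_0 = 52: 52/1
a_1 = 3: 157/3
a_2 = 2: 366/7
a_3 = 8: 3085/59
a_4 = 8: 25046/479
a_5 = 1: 28131/538
a_6 = 2: 81308/1555

81308/1555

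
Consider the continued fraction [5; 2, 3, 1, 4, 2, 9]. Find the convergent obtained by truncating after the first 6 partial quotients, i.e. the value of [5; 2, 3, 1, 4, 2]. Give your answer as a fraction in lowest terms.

a_0 = 5: 5/1
a_1 = 2: 11/2
a_2 = 3: 38/7
a_3 = 1: 49/9
a_4 = 4: 234/43
a_5 = 2: 517/95

517/95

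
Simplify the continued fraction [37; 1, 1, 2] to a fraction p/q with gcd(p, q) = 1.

Use the convergent recurrence hₖ = aₖ·hₖ₋₁ + hₖ₋₂ (and likewise for the denominators kₖ):
a_0 = 37: 37/1
a_1 = 1: 38/1
a_2 = 1: 75/2
a_3 = 2: 188/5

188/5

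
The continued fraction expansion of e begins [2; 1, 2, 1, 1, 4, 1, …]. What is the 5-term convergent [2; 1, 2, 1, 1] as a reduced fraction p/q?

19/7

Compute successive convergents:
a_0 = 2: 2/1
a_1 = 1: 3/1
a_2 = 2: 8/3
a_3 = 1: 11/4
a_4 = 1: 19/7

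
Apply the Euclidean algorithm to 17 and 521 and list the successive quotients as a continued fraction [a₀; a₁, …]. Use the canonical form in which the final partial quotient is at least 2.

Run the Euclidean algorithm, recording each quotient:
⌊17/521⌋ = 0, remainder 17
⌊521/17⌋ = 30, remainder 11
⌊17/11⌋ = 1, remainder 6
⌊11/6⌋ = 1, remainder 5
⌊6/5⌋ = 1, remainder 1
⌊5/1⌋ = 5, remainder 0

[0; 30, 1, 1, 1, 5]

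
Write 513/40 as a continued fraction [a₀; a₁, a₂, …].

Run the Euclidean algorithm, recording each quotient:
513 = 12·40 + 33, so a_0 = 12
40 = 1·33 + 7, so a_1 = 1
33 = 4·7 + 5, so a_2 = 4
7 = 1·5 + 2, so a_3 = 1
5 = 2·2 + 1, so a_4 = 2
2 = 2·1 + 0, so a_5 = 2

[12; 1, 4, 1, 2, 2]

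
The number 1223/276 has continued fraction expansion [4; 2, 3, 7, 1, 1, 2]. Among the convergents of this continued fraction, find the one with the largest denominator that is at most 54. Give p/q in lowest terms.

226/51

a_0 = 4: 4/1  (≤ bound)
a_1 = 2: 9/2  (≤ bound)
a_2 = 3: 31/7  (≤ bound)
a_3 = 7: 226/51  (≤ bound)
a_4 = 1: 257/58  (> 54, stop)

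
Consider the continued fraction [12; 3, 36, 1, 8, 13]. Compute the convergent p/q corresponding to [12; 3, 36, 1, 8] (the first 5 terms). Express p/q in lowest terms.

a_0 = 12: 12/1
a_1 = 3: 37/3
a_2 = 36: 1344/109
a_3 = 1: 1381/112
a_4 = 8: 12392/1005

12392/1005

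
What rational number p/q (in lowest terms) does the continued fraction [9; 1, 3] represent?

a_0 = 9: 9/1
a_1 = 1: 10/1
a_2 = 3: 39/4

39/4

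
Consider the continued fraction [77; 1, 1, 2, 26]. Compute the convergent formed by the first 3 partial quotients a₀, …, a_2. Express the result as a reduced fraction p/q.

Start with 1.
1 + 1/(1/1) = 1 + 1/1 = 2/1
77 + 1/(2/1) = 77 + 1/2 = 155/2

155/2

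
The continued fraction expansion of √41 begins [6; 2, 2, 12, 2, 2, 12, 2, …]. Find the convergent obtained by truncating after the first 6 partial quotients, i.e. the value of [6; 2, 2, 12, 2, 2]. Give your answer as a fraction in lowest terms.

2049/320

a_0 = 6: 6/1
a_1 = 2: 13/2
a_2 = 2: 32/5
a_3 = 12: 397/62
a_4 = 2: 826/129
a_5 = 2: 2049/320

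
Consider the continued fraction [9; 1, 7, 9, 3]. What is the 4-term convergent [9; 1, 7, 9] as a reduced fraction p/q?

721/73

a_0 = 9: 9/1
a_1 = 1: 10/1
a_2 = 7: 79/8
a_3 = 9: 721/73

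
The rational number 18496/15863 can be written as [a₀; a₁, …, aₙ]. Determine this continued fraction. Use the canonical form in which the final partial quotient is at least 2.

[1; 6, 40, 1, 1, 32]

18496 = 1·15863 + 2633, so a_0 = 1
15863 = 6·2633 + 65, so a_1 = 6
2633 = 40·65 + 33, so a_2 = 40
65 = 1·33 + 32, so a_3 = 1
33 = 1·32 + 1, so a_4 = 1
32 = 32·1 + 0, so a_5 = 32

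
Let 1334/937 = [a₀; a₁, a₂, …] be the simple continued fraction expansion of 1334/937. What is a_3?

1

1334 = 1·937 + 397, so a_0 = 1
937 = 2·397 + 143, so a_1 = 2
397 = 2·143 + 111, so a_2 = 2
143 = 1·111 + 32, so a_3 = 1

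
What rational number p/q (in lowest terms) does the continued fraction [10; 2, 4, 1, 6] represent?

784/75

Start with 6.
1 + 1/(6/1) = 1 + 1/6 = 7/6
4 + 1/(7/6) = 4 + 6/7 = 34/7
2 + 1/(34/7) = 2 + 7/34 = 75/34
10 + 1/(75/34) = 10 + 34/75 = 784/75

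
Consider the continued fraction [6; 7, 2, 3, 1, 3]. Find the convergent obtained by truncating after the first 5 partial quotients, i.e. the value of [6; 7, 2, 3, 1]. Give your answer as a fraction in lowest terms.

Start with 1.
3 + 1/(1/1) = 3 + 1/1 = 4/1
2 + 1/(4/1) = 2 + 1/4 = 9/4
7 + 1/(9/4) = 7 + 4/9 = 67/9
6 + 1/(67/9) = 6 + 9/67 = 411/67

411/67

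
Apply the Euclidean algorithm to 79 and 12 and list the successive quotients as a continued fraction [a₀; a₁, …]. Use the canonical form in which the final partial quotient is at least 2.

[6; 1, 1, 2, 2]

Repeatedly divide and take the remainder:
79 ÷ 12 → quotient 6, remainder 7
12 ÷ 7 → quotient 1, remainder 5
7 ÷ 5 → quotient 1, remainder 2
5 ÷ 2 → quotient 2, remainder 1
2 ÷ 1 → quotient 2, remainder 0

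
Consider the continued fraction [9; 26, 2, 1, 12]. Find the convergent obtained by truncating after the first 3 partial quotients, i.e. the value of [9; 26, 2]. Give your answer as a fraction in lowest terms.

Start with 2.
26 + 1/(2/1) = 26 + 1/2 = 53/2
9 + 1/(53/2) = 9 + 2/53 = 479/53

479/53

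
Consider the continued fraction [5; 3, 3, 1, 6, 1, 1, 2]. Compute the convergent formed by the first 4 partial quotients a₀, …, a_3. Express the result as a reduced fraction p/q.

69/13

Build up convergents one term at a time:
a_0 = 5: 5/1
a_1 = 3: 16/3
a_2 = 3: 53/10
a_3 = 1: 69/13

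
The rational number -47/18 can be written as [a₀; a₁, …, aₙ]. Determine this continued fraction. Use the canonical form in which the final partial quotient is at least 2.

Run the Euclidean algorithm, recording each quotient:
-47 ÷ 18 → quotient -3, remainder 7
18 ÷ 7 → quotient 2, remainder 4
7 ÷ 4 → quotient 1, remainder 3
4 ÷ 3 → quotient 1, remainder 1
3 ÷ 1 → quotient 3, remainder 0

[-3; 2, 1, 1, 3]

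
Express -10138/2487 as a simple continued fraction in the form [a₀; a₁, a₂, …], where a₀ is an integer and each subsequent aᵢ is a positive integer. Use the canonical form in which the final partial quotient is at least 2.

[-5; 1, 12, 11, 5, 1, 2]

⌊-10138/2487⌋ = -5, remainder 2297
⌊2487/2297⌋ = 1, remainder 190
⌊2297/190⌋ = 12, remainder 17
⌊190/17⌋ = 11, remainder 3
⌊17/3⌋ = 5, remainder 2
⌊3/2⌋ = 1, remainder 1
⌊2/1⌋ = 2, remainder 0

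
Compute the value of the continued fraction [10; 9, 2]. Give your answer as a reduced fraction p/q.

Start with 2.
9 + 1/(2/1) = 9 + 1/2 = 19/2
10 + 1/(19/2) = 10 + 2/19 = 192/19

192/19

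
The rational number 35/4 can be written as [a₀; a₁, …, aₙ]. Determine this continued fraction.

[8; 1, 3]

⌊35/4⌋ = 8, remainder 3
⌊4/3⌋ = 1, remainder 1
⌊3/1⌋ = 3, remainder 0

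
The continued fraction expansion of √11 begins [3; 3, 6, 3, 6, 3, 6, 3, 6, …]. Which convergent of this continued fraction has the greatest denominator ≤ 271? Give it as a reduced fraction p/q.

199/60

List convergents until the denominator exceeds the bound:
a_0 = 3: 3/1  (≤ bound)
a_1 = 3: 10/3  (≤ bound)
a_2 = 6: 63/19  (≤ bound)
a_3 = 3: 199/60  (≤ bound)
a_4 = 6: 1257/379  (> 271, stop)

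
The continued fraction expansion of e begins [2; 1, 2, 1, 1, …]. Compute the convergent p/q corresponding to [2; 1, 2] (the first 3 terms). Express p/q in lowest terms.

Build up convergents one term at a time:
a_0 = 2: 2/1
a_1 = 1: 3/1
a_2 = 2: 8/3

8/3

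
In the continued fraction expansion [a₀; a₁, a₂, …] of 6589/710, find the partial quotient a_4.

3

⌊6589/710⌋ = 9, remainder 199
⌊710/199⌋ = 3, remainder 113
⌊199/113⌋ = 1, remainder 86
⌊113/86⌋ = 1, remainder 27
⌊86/27⌋ = 3, remainder 5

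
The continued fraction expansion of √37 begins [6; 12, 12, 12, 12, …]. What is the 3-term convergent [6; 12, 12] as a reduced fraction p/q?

882/145

Starting at the tail and folding back:
Start with 12.
12 + 1/(12/1) = 12 + 1/12 = 145/12
6 + 1/(145/12) = 6 + 12/145 = 882/145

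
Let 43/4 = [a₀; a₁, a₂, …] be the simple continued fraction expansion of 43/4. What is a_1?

1

43 = 10·4 + 3, so a_0 = 10
4 = 1·3 + 1, so a_1 = 1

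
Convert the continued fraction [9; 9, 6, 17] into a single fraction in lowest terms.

Starting at the tail and folding back:
Start with 17.
6 + 1/(17/1) = 6 + 1/17 = 103/17
9 + 1/(103/17) = 9 + 17/103 = 944/103
9 + 1/(944/103) = 9 + 103/944 = 8599/944

8599/944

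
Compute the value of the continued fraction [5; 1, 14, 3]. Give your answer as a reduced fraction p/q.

Starting at the tail and folding back:
Start with 3.
14 + 1/(3/1) = 14 + 1/3 = 43/3
1 + 1/(43/3) = 1 + 3/43 = 46/43
5 + 1/(46/43) = 5 + 43/46 = 273/46

273/46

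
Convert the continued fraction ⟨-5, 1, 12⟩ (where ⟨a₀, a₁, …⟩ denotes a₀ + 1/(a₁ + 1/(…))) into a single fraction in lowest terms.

a_0 = -5: -5/1
a_1 = 1: -4/1
a_2 = 12: -53/13

-53/13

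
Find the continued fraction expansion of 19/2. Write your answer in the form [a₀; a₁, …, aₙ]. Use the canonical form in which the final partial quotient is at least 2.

[9; 2]

Apply division with remainder until the remainder is 0:
19 = 9·2 + 1, so a_0 = 9
2 = 2·1 + 0, so a_1 = 2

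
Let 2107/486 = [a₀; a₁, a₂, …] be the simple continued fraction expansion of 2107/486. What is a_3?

53

Apply division with remainder until the remainder is 0:
2107 = 4·486 + 163, so a_0 = 4
486 = 2·163 + 160, so a_1 = 2
163 = 1·160 + 3, so a_2 = 1
160 = 53·3 + 1, so a_3 = 53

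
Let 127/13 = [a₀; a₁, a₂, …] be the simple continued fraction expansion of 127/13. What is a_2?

127 = 9·13 + 10, so a_0 = 9
13 = 1·10 + 3, so a_1 = 1
10 = 3·3 + 1, so a_2 = 3

3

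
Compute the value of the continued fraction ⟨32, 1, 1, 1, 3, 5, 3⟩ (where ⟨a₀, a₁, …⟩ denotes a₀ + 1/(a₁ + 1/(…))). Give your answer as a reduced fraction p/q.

6038/185

Use the convergent recurrence hₖ = aₖ·hₖ₋₁ + hₖ₋₂ (and likewise for the denominators kₖ):
a_0 = 32: 32/1
a_1 = 1: 33/1
a_2 = 1: 65/2
a_3 = 1: 98/3
a_4 = 3: 359/11
a_5 = 5: 1893/58
a_6 = 3: 6038/185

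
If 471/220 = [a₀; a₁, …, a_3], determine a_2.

10

471 = 2·220 + 31, so a_0 = 2
220 = 7·31 + 3, so a_1 = 7
31 = 10·3 + 1, so a_2 = 10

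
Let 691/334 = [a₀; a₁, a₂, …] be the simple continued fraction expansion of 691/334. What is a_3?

691 ÷ 334 → quotient 2, remainder 23
334 ÷ 23 → quotient 14, remainder 12
23 ÷ 12 → quotient 1, remainder 11
12 ÷ 11 → quotient 1, remainder 1

1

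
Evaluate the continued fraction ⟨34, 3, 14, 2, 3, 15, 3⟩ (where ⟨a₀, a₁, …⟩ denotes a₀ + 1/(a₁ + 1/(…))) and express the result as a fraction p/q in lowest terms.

Start with 3.
15 + 1/(3/1) = 15 + 1/3 = 46/3
3 + 1/(46/3) = 3 + 3/46 = 141/46
2 + 1/(141/46) = 2 + 46/141 = 328/141
14 + 1/(328/141) = 14 + 141/328 = 4733/328
3 + 1/(4733/328) = 3 + 328/4733 = 14527/4733
34 + 1/(14527/4733) = 34 + 4733/14527 = 498651/14527

498651/14527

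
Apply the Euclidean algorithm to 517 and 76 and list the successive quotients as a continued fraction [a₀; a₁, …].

[6; 1, 4, 15]

517 ÷ 76 → quotient 6, remainder 61
76 ÷ 61 → quotient 1, remainder 15
61 ÷ 15 → quotient 4, remainder 1
15 ÷ 1 → quotient 15, remainder 0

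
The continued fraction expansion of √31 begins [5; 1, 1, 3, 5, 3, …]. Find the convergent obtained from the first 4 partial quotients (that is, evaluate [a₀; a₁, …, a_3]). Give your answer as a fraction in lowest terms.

Compute successive convergents:
a_0 = 5: 5/1
a_1 = 1: 6/1
a_2 = 1: 11/2
a_3 = 3: 39/7

39/7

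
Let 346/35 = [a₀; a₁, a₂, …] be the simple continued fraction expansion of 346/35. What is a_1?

1

Apply division with remainder until the remainder is 0:
346 ÷ 35 → quotient 9, remainder 31
35 ÷ 31 → quotient 1, remainder 4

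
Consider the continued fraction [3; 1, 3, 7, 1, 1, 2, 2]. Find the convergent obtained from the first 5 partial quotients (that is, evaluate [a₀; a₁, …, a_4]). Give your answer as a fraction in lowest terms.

Collapse the nested fraction from the inside out:
Start with 1.
7 + 1/(1/1) = 7 + 1/1 = 8/1
3 + 1/(8/1) = 3 + 1/8 = 25/8
1 + 1/(25/8) = 1 + 8/25 = 33/25
3 + 1/(33/25) = 3 + 25/33 = 124/33

124/33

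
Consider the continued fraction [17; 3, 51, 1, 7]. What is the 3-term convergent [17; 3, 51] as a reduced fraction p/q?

2669/154

a_0 = 17: 17/1
a_1 = 3: 52/3
a_2 = 51: 2669/154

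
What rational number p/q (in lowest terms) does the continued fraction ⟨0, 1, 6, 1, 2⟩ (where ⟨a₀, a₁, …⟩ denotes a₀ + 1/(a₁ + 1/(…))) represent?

a_0 = 0: 0/1
a_1 = 1: 1/1
a_2 = 6: 6/7
a_3 = 1: 7/8
a_4 = 2: 20/23

20/23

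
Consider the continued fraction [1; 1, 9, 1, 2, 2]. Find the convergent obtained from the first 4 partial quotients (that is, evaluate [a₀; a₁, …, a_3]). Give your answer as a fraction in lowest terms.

Start with 1.
9 + 1/(1/1) = 9 + 1/1 = 10/1
1 + 1/(10/1) = 1 + 1/10 = 11/10
1 + 1/(11/10) = 1 + 10/11 = 21/11

21/11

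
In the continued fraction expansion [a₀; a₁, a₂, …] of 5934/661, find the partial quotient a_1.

Apply division with remainder until the remainder is 0:
5934 ÷ 661 → quotient 8, remainder 646
661 ÷ 646 → quotient 1, remainder 15

1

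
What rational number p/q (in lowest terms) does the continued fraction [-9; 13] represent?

-116/13

Compute successive convergents:
a_0 = -9: -9/1
a_1 = 13: -116/13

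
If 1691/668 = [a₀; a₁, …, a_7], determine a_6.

1691 ÷ 668 → quotient 2, remainder 355
668 ÷ 355 → quotient 1, remainder 313
355 ÷ 313 → quotient 1, remainder 42
313 ÷ 42 → quotient 7, remainder 19
42 ÷ 19 → quotient 2, remainder 4
19 ÷ 4 → quotient 4, remainder 3
4 ÷ 3 → quotient 1, remainder 1

1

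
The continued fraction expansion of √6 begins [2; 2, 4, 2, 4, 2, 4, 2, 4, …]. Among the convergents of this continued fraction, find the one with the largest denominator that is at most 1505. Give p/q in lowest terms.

2158/881

List convergents until the denominator exceeds the bound:
a_0 = 2: 2/1  (≤ bound)
a_1 = 2: 5/2  (≤ bound)
a_2 = 4: 22/9  (≤ bound)
a_3 = 2: 49/20  (≤ bound)
a_4 = 4: 218/89  (≤ bound)
a_5 = 2: 485/198  (≤ bound)
a_6 = 4: 2158/881  (≤ bound)
a_7 = 2: 4801/1960  (> 1505, stop)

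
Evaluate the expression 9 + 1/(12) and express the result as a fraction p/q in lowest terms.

109/12

a_0 = 9: 9/1
a_1 = 12: 109/12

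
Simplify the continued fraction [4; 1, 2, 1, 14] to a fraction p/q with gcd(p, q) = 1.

Start with 14.
1 + 1/(14/1) = 1 + 1/14 = 15/14
2 + 1/(15/14) = 2 + 14/15 = 44/15
1 + 1/(44/15) = 1 + 15/44 = 59/44
4 + 1/(59/44) = 4 + 44/59 = 280/59

280/59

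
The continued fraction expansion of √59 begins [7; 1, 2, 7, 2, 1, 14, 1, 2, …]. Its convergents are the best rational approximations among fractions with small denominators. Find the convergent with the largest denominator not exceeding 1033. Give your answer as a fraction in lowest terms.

7781/1013

a_0 = 7: 7/1  (≤ bound)
a_1 = 1: 8/1  (≤ bound)
a_2 = 2: 23/3  (≤ bound)
a_3 = 7: 169/22  (≤ bound)
a_4 = 2: 361/47  (≤ bound)
a_5 = 1: 530/69  (≤ bound)
a_6 = 14: 7781/1013  (≤ bound)
a_7 = 1: 8311/1082  (> 1033, stop)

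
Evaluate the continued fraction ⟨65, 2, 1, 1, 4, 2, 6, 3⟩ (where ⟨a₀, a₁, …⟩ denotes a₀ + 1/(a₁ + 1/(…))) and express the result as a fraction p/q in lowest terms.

67877/1038

a_0 = 65: 65/1
a_1 = 2: 131/2
a_2 = 1: 196/3
a_3 = 1: 327/5
a_4 = 4: 1504/23
a_5 = 2: 3335/51
a_6 = 6: 21514/329
a_7 = 3: 67877/1038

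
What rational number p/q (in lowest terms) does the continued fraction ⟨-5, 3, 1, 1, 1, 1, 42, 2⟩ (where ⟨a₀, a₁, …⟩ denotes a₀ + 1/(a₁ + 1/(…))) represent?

-7329/1552

Starting at the tail and folding back:
Start with 2.
42 + 1/(2/1) = 42 + 1/2 = 85/2
1 + 1/(85/2) = 1 + 2/85 = 87/85
1 + 1/(87/85) = 1 + 85/87 = 172/87
1 + 1/(172/87) = 1 + 87/172 = 259/172
1 + 1/(259/172) = 1 + 172/259 = 431/259
3 + 1/(431/259) = 3 + 259/431 = 1552/431
-5 + 1/(1552/431) = -5 + 431/1552 = -7329/1552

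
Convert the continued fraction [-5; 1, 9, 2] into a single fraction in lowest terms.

a_0 = -5: -5/1
a_1 = 1: -4/1
a_2 = 9: -41/10
a_3 = 2: -86/21

-86/21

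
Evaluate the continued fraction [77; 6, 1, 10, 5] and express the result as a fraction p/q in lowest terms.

29855/387

Use the convergent recurrence hₖ = aₖ·hₖ₋₁ + hₖ₋₂ (and likewise for the denominators kₖ):
a_0 = 77: 77/1
a_1 = 6: 463/6
a_2 = 1: 540/7
a_3 = 10: 5863/76
a_4 = 5: 29855/387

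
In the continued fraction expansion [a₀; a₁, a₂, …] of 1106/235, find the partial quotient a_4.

1106 = 4·235 + 166, so a_0 = 4
235 = 1·166 + 69, so a_1 = 1
166 = 2·69 + 28, so a_2 = 2
69 = 2·28 + 13, so a_3 = 2
28 = 2·13 + 2, so a_4 = 2

2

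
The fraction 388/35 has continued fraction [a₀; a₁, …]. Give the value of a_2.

1

388 = 11·35 + 3, so a_0 = 11
35 = 11·3 + 2, so a_1 = 11
3 = 1·2 + 1, so a_2 = 1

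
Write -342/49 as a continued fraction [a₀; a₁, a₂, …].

-342 = -7·49 + 1, so a_0 = -7
49 = 49·1 + 0, so a_1 = 49

[-7; 49]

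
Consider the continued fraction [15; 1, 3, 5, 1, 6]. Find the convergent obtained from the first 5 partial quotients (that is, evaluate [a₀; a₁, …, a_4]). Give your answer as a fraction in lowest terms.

a_0 = 15: 15/1
a_1 = 1: 16/1
a_2 = 3: 63/4
a_3 = 5: 331/21
a_4 = 1: 394/25

394/25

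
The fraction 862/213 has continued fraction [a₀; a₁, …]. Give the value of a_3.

862 ÷ 213 → quotient 4, remainder 10
213 ÷ 10 → quotient 21, remainder 3
10 ÷ 3 → quotient 3, remainder 1
3 ÷ 1 → quotient 3, remainder 0

3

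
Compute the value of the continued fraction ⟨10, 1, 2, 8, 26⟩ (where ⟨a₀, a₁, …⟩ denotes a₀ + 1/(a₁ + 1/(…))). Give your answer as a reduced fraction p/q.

6974/653

a_0 = 10: 10/1
a_1 = 1: 11/1
a_2 = 2: 32/3
a_3 = 8: 267/25
a_4 = 26: 6974/653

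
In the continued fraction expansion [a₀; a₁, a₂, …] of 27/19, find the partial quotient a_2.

2

⌊27/19⌋ = 1, remainder 8
⌊19/8⌋ = 2, remainder 3
⌊8/3⌋ = 2, remainder 2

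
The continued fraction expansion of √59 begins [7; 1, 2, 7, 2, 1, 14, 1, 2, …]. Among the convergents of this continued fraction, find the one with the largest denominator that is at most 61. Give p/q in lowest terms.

361/47

a_0 = 7: 7/1  (≤ bound)
a_1 = 1: 8/1  (≤ bound)
a_2 = 2: 23/3  (≤ bound)
a_3 = 7: 169/22  (≤ bound)
a_4 = 2: 361/47  (≤ bound)
a_5 = 1: 530/69  (> 61, stop)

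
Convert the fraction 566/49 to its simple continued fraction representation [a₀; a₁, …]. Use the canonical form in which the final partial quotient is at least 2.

[11; 1, 1, 4, 2, 2]

566 = 11·49 + 27, so a_0 = 11
49 = 1·27 + 22, so a_1 = 1
27 = 1·22 + 5, so a_2 = 1
22 = 4·5 + 2, so a_3 = 4
5 = 2·2 + 1, so a_4 = 2
2 = 2·1 + 0, so a_5 = 2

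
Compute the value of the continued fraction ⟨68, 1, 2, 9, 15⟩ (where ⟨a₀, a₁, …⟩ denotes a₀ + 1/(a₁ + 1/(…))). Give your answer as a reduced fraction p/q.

Start with 15.
9 + 1/(15/1) = 9 + 1/15 = 136/15
2 + 1/(136/15) = 2 + 15/136 = 287/136
1 + 1/(287/136) = 1 + 136/287 = 423/287
68 + 1/(423/287) = 68 + 287/423 = 29051/423

29051/423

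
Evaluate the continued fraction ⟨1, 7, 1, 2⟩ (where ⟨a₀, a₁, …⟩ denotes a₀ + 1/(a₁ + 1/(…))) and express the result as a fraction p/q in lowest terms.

Work from the innermost term outward:
Start with 2.
1 + 1/(2/1) = 1 + 1/2 = 3/2
7 + 1/(3/2) = 7 + 2/3 = 23/3
1 + 1/(23/3) = 1 + 3/23 = 26/23

26/23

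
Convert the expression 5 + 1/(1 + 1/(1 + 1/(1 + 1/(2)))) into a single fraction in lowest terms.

45/8

Start with 2.
1 + 1/(2/1) = 1 + 1/2 = 3/2
1 + 1/(3/2) = 1 + 2/3 = 5/3
1 + 1/(5/3) = 1 + 3/5 = 8/5
5 + 1/(8/5) = 5 + 5/8 = 45/8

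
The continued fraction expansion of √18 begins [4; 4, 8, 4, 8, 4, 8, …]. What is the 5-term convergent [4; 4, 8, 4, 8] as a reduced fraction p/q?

4756/1121

Start with 8.
4 + 1/(8/1) = 4 + 1/8 = 33/8
8 + 1/(33/8) = 8 + 8/33 = 272/33
4 + 1/(272/33) = 4 + 33/272 = 1121/272
4 + 1/(1121/272) = 4 + 272/1121 = 4756/1121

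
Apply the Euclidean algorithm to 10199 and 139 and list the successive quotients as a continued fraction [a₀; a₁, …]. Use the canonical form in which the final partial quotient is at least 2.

[73; 2, 1, 2, 17]

Repeatedly divide and take the remainder:
10199 = 73·139 + 52, so a_0 = 73
139 = 2·52 + 35, so a_1 = 2
52 = 1·35 + 17, so a_2 = 1
35 = 2·17 + 1, so a_3 = 2
17 = 17·1 + 0, so a_4 = 17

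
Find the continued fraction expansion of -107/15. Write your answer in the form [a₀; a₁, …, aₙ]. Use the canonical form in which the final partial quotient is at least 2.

[-8; 1, 6, 2]

-107 = -8·15 + 13, so a_0 = -8
15 = 1·13 + 2, so a_1 = 1
13 = 6·2 + 1, so a_2 = 6
2 = 2·1 + 0, so a_3 = 2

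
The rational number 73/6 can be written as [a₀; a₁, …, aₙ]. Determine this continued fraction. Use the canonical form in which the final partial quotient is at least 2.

⌊73/6⌋ = 12, remainder 1
⌊6/1⌋ = 6, remainder 0

[12; 6]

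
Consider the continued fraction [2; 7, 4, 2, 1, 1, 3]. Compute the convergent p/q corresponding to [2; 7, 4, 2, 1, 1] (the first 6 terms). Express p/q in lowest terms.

Use the convergent recurrence hₖ = aₖ·hₖ₋₁ + hₖ₋₂ (and likewise for the denominators kₖ):
a_0 = 2: 2/1
a_1 = 7: 15/7
a_2 = 4: 62/29
a_3 = 2: 139/65
a_4 = 1: 201/94
a_5 = 1: 340/159

340/159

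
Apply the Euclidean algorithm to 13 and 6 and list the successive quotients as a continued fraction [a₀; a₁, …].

[2; 6]

13 ÷ 6 → quotient 2, remainder 1
6 ÷ 1 → quotient 6, remainder 0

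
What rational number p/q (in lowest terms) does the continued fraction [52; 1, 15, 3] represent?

a_0 = 52: 52/1
a_1 = 1: 53/1
a_2 = 15: 847/16
a_3 = 3: 2594/49

2594/49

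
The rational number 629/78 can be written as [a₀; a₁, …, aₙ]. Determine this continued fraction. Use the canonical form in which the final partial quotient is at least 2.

⌊629/78⌋ = 8, remainder 5
⌊78/5⌋ = 15, remainder 3
⌊5/3⌋ = 1, remainder 2
⌊3/2⌋ = 1, remainder 1
⌊2/1⌋ = 2, remainder 0

[8; 15, 1, 1, 2]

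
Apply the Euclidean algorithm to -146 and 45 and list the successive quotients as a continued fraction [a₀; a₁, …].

-146 ÷ 45 → quotient -4, remainder 34
45 ÷ 34 → quotient 1, remainder 11
34 ÷ 11 → quotient 3, remainder 1
11 ÷ 1 → quotient 11, remainder 0

[-4; 1, 3, 11]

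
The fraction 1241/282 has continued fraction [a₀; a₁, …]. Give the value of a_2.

1241 = 4·282 + 113, so a_0 = 4
282 = 2·113 + 56, so a_1 = 2
113 = 2·56 + 1, so a_2 = 2

2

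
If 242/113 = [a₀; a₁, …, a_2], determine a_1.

Apply division with remainder until the remainder is 0:
⌊242/113⌋ = 2, remainder 16
⌊113/16⌋ = 7, remainder 1

7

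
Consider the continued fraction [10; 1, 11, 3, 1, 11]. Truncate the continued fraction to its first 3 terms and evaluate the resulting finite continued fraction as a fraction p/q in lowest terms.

Use the convergent recurrence hₖ = aₖ·hₖ₋₁ + hₖ₋₂ (and likewise for the denominators kₖ):
a_0 = 10: 10/1
a_1 = 1: 11/1
a_2 = 11: 131/12

131/12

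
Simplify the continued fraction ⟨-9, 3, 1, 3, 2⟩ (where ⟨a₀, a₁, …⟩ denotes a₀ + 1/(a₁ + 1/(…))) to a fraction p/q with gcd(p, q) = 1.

Collapse the nested fraction from the inside out:
Start with 2.
3 + 1/(2/1) = 3 + 1/2 = 7/2
1 + 1/(7/2) = 1 + 2/7 = 9/7
3 + 1/(9/7) = 3 + 7/9 = 34/9
-9 + 1/(34/9) = -9 + 9/34 = -297/34

-297/34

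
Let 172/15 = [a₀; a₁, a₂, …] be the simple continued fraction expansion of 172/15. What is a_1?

2

172 = 11·15 + 7, so a_0 = 11
15 = 2·7 + 1, so a_1 = 2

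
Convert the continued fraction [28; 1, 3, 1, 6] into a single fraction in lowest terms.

979/34

Work from the innermost term outward:
Start with 6.
1 + 1/(6/1) = 1 + 1/6 = 7/6
3 + 1/(7/6) = 3 + 6/7 = 27/7
1 + 1/(27/7) = 1 + 7/27 = 34/27
28 + 1/(34/27) = 28 + 27/34 = 979/34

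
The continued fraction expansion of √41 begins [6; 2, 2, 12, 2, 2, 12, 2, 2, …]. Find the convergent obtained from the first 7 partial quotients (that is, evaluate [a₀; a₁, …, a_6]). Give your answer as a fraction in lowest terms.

25414/3969

Starting at the tail and folding back:
Start with 12.
2 + 1/(12/1) = 2 + 1/12 = 25/12
2 + 1/(25/12) = 2 + 12/25 = 62/25
12 + 1/(62/25) = 12 + 25/62 = 769/62
2 + 1/(769/62) = 2 + 62/769 = 1600/769
2 + 1/(1600/769) = 2 + 769/1600 = 3969/1600
6 + 1/(3969/1600) = 6 + 1600/3969 = 25414/3969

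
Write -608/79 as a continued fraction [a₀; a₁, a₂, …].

[-8; 3, 3, 2, 3]

-608 ÷ 79 → quotient -8, remainder 24
79 ÷ 24 → quotient 3, remainder 7
24 ÷ 7 → quotient 3, remainder 3
7 ÷ 3 → quotient 2, remainder 1
3 ÷ 1 → quotient 3, remainder 0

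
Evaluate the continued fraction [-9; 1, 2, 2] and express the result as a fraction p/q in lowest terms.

-58/7

a_0 = -9: -9/1
a_1 = 1: -8/1
a_2 = 2: -25/3
a_3 = 2: -58/7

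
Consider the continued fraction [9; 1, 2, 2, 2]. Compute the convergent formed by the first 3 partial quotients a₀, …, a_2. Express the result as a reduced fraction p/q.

29/3

Starting at the tail and folding back:
Start with 2.
1 + 1/(2/1) = 1 + 1/2 = 3/2
9 + 1/(3/2) = 9 + 2/3 = 29/3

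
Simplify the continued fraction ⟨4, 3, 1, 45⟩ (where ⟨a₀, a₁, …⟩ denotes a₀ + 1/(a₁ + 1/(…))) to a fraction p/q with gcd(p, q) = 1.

a_0 = 4: 4/1
a_1 = 3: 13/3
a_2 = 1: 17/4
a_3 = 45: 778/183

778/183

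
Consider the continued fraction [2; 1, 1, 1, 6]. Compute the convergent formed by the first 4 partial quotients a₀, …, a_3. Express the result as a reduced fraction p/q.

Use the convergent recurrence hₖ = aₖ·hₖ₋₁ + hₖ₋₂ (and likewise for the denominators kₖ):
a_0 = 2: 2/1
a_1 = 1: 3/1
a_2 = 1: 5/2
a_3 = 1: 8/3

8/3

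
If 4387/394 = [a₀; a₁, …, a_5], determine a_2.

2

4387 ÷ 394 → quotient 11, remainder 53
394 ÷ 53 → quotient 7, remainder 23
53 ÷ 23 → quotient 2, remainder 7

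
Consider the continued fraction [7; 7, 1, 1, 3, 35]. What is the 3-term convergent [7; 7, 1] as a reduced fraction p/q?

a_0 = 7: 7/1
a_1 = 7: 50/7
a_2 = 1: 57/8

57/8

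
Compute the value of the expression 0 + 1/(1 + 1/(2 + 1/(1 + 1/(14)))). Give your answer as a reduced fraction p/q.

44/59

Start with 14.
1 + 1/(14/1) = 1 + 1/14 = 15/14
2 + 1/(15/14) = 2 + 14/15 = 44/15
1 + 1/(44/15) = 1 + 15/44 = 59/44
0 + 1/(59/44) = 0 + 44/59 = 44/59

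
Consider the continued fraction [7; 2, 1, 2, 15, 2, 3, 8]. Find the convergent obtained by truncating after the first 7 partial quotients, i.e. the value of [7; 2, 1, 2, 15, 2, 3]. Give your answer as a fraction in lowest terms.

a_0 = 7: 7/1
a_1 = 2: 15/2
a_2 = 1: 22/3
a_3 = 2: 59/8
a_4 = 15: 907/123
a_5 = 2: 1873/254
a_6 = 3: 6526/885

6526/885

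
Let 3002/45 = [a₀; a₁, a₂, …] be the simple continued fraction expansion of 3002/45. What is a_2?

2

⌊3002/45⌋ = 66, remainder 32
⌊45/32⌋ = 1, remainder 13
⌊32/13⌋ = 2, remainder 6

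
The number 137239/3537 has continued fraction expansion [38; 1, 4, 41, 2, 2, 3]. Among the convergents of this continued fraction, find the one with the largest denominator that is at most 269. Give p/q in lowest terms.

a_0 = 38: 38/1  (≤ bound)
a_1 = 1: 39/1  (≤ bound)
a_2 = 4: 194/5  (≤ bound)
a_3 = 41: 7993/206  (≤ bound)
a_4 = 2: 16180/417  (> 269, stop)

7993/206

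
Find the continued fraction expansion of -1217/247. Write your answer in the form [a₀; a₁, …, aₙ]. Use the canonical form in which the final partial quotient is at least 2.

[-5; 13, 1, 2, 1, 1, 2]

Apply division with remainder until the remainder is 0:
⌊-1217/247⌋ = -5, remainder 18
⌊247/18⌋ = 13, remainder 13
⌊18/13⌋ = 1, remainder 5
⌊13/5⌋ = 2, remainder 3
⌊5/3⌋ = 1, remainder 2
⌊3/2⌋ = 1, remainder 1
⌊2/1⌋ = 2, remainder 0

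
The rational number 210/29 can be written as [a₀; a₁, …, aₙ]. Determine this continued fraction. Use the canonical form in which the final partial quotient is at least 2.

[7; 4, 7]

Repeatedly divide and take the remainder:
⌊210/29⌋ = 7, remainder 7
⌊29/7⌋ = 4, remainder 1
⌊7/1⌋ = 7, remainder 0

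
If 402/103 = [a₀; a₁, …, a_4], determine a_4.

402 = 3·103 + 93, so a_0 = 3
103 = 1·93 + 10, so a_1 = 1
93 = 9·10 + 3, so a_2 = 9
10 = 3·3 + 1, so a_3 = 3
3 = 3·1 + 0, so a_4 = 3

3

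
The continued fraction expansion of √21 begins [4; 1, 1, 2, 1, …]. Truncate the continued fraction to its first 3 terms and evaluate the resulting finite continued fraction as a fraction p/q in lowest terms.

9/2

Use the convergent recurrence hₖ = aₖ·hₖ₋₁ + hₖ₋₂ (and likewise for the denominators kₖ):
a_0 = 4: 4/1
a_1 = 1: 5/1
a_2 = 1: 9/2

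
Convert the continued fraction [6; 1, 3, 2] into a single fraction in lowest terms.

61/9

Start with 2.
3 + 1/(2/1) = 3 + 1/2 = 7/2
1 + 1/(7/2) = 1 + 2/7 = 9/7
6 + 1/(9/7) = 6 + 7/9 = 61/9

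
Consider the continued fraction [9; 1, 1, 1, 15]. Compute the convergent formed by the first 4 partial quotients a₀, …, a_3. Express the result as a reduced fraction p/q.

29/3

Collapse the nested fraction from the inside out:
Start with 1.
1 + 1/(1/1) = 1 + 1/1 = 2/1
1 + 1/(2/1) = 1 + 1/2 = 3/2
9 + 1/(3/2) = 9 + 2/3 = 29/3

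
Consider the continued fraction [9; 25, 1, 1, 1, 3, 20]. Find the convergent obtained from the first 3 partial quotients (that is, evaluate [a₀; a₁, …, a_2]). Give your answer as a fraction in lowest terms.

235/26

Compute successive convergents:
a_0 = 9: 9/1
a_1 = 25: 226/25
a_2 = 1: 235/26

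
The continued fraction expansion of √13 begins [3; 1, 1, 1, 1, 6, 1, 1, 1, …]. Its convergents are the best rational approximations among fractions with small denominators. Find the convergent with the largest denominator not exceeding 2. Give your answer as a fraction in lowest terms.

7/2

a_0 = 3: 3/1  (≤ bound)
a_1 = 1: 4/1  (≤ bound)
a_2 = 1: 7/2  (≤ bound)
a_3 = 1: 11/3  (> 2, stop)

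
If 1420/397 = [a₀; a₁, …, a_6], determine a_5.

3

1420 ÷ 397 → quotient 3, remainder 229
397 ÷ 229 → quotient 1, remainder 168
229 ÷ 168 → quotient 1, remainder 61
168 ÷ 61 → quotient 2, remainder 46
61 ÷ 46 → quotient 1, remainder 15
46 ÷ 15 → quotient 3, remainder 1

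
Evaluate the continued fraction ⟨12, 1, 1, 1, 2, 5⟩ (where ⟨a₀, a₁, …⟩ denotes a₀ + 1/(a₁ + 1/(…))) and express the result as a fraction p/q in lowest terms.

543/43

Start with 5.
2 + 1/(5/1) = 2 + 1/5 = 11/5
1 + 1/(11/5) = 1 + 5/11 = 16/11
1 + 1/(16/11) = 1 + 11/16 = 27/16
1 + 1/(27/16) = 1 + 16/27 = 43/27
12 + 1/(43/27) = 12 + 27/43 = 543/43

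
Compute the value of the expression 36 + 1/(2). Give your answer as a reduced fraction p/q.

Start with 2.
36 + 1/(2/1) = 36 + 1/2 = 73/2

73/2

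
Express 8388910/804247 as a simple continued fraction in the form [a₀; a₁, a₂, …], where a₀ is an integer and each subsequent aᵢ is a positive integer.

Apply division with remainder until the remainder is 0:
8388910 = 10·804247 + 346440, so a_0 = 10
804247 = 2·346440 + 111367, so a_1 = 2
346440 = 3·111367 + 12339, so a_2 = 3
111367 = 9·12339 + 316, so a_3 = 9
12339 = 39·316 + 15, so a_4 = 39
316 = 21·15 + 1, so a_5 = 21
15 = 15·1 + 0, so a_6 = 15

[10; 2, 3, 9, 39, 21, 15]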